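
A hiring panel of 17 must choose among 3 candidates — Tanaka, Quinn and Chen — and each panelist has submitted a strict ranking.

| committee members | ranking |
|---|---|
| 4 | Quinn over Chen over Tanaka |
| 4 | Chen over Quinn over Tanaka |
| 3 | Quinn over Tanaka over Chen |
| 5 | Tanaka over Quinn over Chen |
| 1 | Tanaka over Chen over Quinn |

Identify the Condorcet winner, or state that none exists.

Check each pair by majority over 17 ballots:
Tanaka vs Quinn: 5+1 = 6 for Tanaka, 11 for Quinn — Quinn by 11–6.
Tanaka vs Chen: Tanaka is ranked higher on 3+5+1 = 9 ballots, Chen on 8. Tanaka wins 9–8.
Quinn vs Chen: 12 to 5, Quinn.
Quinn wins every pairwise contest, so Quinn is the Condorcet winner.

Quinn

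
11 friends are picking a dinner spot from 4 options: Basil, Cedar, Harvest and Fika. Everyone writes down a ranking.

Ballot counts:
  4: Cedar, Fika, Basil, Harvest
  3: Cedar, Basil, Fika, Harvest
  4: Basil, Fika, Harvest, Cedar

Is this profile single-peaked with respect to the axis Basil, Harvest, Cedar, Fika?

no

Axis positions: Basil=1, Harvest=2, Cedar=3, Fika=4.
Faction 1: ranking walks positions 3-4-1-2; Basil is ranked above Harvest even though Harvest lies between Basil and the peak Cedar on the axis — preferences dip and rise again. Not single-peaked.
Faction 2: ranking walks positions 3-1-4-2; Basil is ranked above Harvest even though Harvest lies between Basil and the peak Cedar on the axis — preferences dip and rise again. Not single-peaked.
Faction 3: ranking walks positions 1-4-2-3; Fika is ranked above Harvest even though Harvest lies between Fika and the peak Basil on the axis — preferences dip and rise again. Not single-peaked.
Faction 1 violates single-peakedness, so the profile is not single-peaked on this axis.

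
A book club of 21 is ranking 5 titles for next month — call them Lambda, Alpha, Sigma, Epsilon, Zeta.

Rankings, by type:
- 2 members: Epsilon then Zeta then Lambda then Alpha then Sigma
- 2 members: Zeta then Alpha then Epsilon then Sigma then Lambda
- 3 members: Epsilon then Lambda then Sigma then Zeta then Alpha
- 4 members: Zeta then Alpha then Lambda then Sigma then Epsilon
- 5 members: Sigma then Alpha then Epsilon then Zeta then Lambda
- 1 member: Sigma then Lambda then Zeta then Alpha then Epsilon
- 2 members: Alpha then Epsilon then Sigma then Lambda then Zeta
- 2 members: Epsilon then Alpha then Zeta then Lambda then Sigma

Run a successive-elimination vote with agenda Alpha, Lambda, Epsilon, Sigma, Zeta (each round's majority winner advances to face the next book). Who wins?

Round 1: Alpha vs Lambda — 15–6, Alpha advances.
Round 2: Alpha vs Epsilon — 14–7, Alpha advances.
Round 3: Alpha vs Sigma — 12–9, Alpha advances.
Round 4: Alpha vs Zeta — 9–12, Zeta advances.
The agenda winner is Zeta.

Zeta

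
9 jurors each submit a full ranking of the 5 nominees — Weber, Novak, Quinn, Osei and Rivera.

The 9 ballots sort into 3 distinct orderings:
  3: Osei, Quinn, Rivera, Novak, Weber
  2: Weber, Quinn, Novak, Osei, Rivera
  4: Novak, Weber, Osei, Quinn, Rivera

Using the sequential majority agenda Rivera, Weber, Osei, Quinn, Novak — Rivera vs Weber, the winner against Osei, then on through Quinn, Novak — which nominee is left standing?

Round 1: Rivera vs Weber — 3–6, Weber advances.
Round 2: Weber vs Osei — 6–3, Weber advances.
Round 3: Weber vs Quinn — 6–3, Weber advances.
Round 4: Weber vs Novak — 2–7, Novak advances.
Novak survives the agenda.

Novak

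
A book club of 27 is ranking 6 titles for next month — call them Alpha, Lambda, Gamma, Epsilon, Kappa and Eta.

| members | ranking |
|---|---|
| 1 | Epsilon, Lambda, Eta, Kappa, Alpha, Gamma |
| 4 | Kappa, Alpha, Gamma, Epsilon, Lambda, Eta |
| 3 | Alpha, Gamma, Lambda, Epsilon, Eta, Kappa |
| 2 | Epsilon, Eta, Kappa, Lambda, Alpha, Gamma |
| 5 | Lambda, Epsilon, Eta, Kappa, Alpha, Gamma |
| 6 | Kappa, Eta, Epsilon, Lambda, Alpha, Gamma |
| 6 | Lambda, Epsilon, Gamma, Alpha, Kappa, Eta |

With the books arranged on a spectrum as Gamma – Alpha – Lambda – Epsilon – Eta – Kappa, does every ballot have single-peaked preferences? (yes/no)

Axis positions: Gamma=1, Alpha=2, Lambda=3, Epsilon=4, Eta=5, Kappa=6.
Ballot type 1 (peak Epsilon at position 4): ranking walks positions 4-3-5-6-2-1, expanding outward from the peak — single-peaked.
Ballot type 2: ranking walks positions 6-2-1-4-3-5; Alpha is ranked above Eta even though Eta lies between Alpha and the peak Kappa on the axis — preferences dip and rise again. Not single-peaked.
Ballot type 3 (peak Alpha at position 2): ranking walks positions 2-1-3-4-5-6, expanding outward from the peak — single-peaked.
Ballot type 4 (peak Epsilon at position 4): ranking walks positions 4-5-6-3-2-1, expanding outward from the peak — single-peaked.
Ballot type 5 (peak Lambda at position 3): ranking walks positions 3-4-5-6-2-1, expanding outward from the peak — single-peaked.
Ballot type 6 (peak Kappa at position 6): ranking walks positions 6-5-4-3-2-1, expanding outward from the peak — single-peaked.
Ballot type 7: ranking walks positions 3-4-1-2-6-5; Gamma is ranked above Alpha even though Alpha lies between Gamma and the peak Lambda on the axis — preferences dip and rise again. Not single-peaked.
Ballot type 2 violates single-peakedness, so the profile is not single-peaked on this axis.

no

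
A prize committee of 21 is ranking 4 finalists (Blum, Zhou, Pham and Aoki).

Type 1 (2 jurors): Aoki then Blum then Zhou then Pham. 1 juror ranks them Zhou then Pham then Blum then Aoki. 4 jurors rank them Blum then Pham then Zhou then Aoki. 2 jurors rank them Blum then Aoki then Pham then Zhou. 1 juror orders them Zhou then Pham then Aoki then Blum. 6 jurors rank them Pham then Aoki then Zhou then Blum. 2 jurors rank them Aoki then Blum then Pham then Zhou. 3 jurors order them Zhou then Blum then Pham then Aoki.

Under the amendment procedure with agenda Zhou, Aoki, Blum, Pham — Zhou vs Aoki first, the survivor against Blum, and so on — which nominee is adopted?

Pham

Round 1: Zhou vs Aoki — 9–12, Aoki advances.
Round 2: Aoki vs Blum — 11–10, Aoki advances.
Round 3: Aoki vs Pham — 6–15, Pham advances.
Pham survives the agenda.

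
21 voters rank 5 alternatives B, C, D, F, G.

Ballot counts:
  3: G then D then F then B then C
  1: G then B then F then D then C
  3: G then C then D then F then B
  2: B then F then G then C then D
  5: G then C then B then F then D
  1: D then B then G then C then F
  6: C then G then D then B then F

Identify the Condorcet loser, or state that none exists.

Pairwise majorities:
B vs C: B preferred on 3+1+2+1 = 7 ballots; C wins 14–7.
B vs D: B preferred on 1+2+5 = 8 ballots; D wins 13–8.
B vs F: B, 15–6.
B vs G: G wins 18–3.
C vs D: C is ranked higher on 3+2+5+6 = 16 ballots, D on 5. C wins 16–5.
C vs F: 3+5+1+6 = 15 for C, 6 for F — C by 15–6.
C vs G: G wins 15–6.
D vs F: D wins 13–8.
D vs G: 1 for D, 20 for G — G by 20–1.
F vs G: 2 to 19, G.
Only F has no wins; F is the Condorcet loser.

F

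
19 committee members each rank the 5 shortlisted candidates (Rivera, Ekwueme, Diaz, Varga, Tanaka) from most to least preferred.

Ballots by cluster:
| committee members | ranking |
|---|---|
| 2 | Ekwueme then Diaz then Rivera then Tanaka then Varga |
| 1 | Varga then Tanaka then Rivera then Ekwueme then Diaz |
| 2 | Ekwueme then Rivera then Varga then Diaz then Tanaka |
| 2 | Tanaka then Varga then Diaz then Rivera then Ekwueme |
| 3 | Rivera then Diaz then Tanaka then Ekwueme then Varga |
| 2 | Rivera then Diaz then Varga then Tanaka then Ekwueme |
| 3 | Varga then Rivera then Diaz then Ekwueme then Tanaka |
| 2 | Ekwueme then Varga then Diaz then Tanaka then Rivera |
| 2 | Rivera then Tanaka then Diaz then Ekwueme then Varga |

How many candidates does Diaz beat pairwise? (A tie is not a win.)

2

Diaz against each rival (19 committee members):
Diaz vs Rivera: Diaz preferred on 2+2+2 = 6 ballots; Rivera wins 13–6.
Diaz vs Ekwueme: Diaz, 12–7.
Diaz vs Varga: 9 to 10, Varga.
Diaz vs Tanaka: 14 to 5, Diaz.
Diaz beats Ekwueme, Tanaka; loses to Rivera, Varga — 2 pairwise wins.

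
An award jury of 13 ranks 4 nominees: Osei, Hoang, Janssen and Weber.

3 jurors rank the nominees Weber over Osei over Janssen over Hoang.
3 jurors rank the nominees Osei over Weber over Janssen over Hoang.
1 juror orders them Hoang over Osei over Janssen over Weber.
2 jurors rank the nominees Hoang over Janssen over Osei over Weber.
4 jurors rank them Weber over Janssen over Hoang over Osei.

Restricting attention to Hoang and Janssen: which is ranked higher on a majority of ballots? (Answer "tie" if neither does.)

Janssen

Ballots ranking Hoang above Janssen: 1 + 2 = 3.
Ballots ranking Janssen above Hoang: 13 − 3 = 10.
Janssen wins the head-to-head 10–3.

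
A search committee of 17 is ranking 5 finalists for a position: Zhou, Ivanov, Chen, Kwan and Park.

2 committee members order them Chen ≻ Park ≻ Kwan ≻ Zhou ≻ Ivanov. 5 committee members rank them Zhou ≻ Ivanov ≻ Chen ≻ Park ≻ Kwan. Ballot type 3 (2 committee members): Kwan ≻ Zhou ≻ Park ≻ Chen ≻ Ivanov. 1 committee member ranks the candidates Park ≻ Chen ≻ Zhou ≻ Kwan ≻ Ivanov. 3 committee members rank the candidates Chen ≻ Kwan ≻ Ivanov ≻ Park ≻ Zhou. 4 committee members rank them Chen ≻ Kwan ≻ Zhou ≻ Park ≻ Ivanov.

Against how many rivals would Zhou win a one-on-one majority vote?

2

Zhou against each rival (17 committee members):
Zhou vs Ivanov: Zhou wins 14–3.
Zhou–Chen: Chen 10–7.
Zhou vs Kwan: Zhou is ranked higher on 5+1 = 6 ballots, Kwan on 11. Kwan wins 11–6.
Zhou vs Park: 5+2+4 = 11 for Zhou, 6 for Park — Zhou by 11–6.
Zhou beats Ivanov, Park; loses to Chen, Kwan — 2 pairwise wins.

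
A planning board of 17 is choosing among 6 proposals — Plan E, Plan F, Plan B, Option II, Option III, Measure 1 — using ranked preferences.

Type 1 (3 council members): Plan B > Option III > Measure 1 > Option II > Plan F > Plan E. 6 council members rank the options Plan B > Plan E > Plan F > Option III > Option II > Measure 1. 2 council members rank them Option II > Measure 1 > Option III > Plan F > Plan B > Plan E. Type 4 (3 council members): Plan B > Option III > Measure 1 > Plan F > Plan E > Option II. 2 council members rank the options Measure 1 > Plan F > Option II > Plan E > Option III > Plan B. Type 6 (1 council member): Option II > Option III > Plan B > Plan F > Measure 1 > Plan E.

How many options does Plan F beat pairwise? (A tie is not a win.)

2

Plan F against each rival (17 council members):
Plan F vs Plan E: Plan F wins 11–6.
Plan F vs Plan B: Plan B wins 13–4.
Plan F vs Option II: Plan F is ranked higher on 6+3+2 = 11 ballots, Option II on 6. Plan F wins 11–6.
Plan F–Option III: Option III 9–8.
Plan F vs Measure 1: Plan F is ranked higher on 6+1 = 7 ballots, Measure 1 on 10. Measure 1 wins 10–7.
Plan F beats Plan E, Option II; loses to Plan B, Option III, Measure 1 — 2 pairwise wins.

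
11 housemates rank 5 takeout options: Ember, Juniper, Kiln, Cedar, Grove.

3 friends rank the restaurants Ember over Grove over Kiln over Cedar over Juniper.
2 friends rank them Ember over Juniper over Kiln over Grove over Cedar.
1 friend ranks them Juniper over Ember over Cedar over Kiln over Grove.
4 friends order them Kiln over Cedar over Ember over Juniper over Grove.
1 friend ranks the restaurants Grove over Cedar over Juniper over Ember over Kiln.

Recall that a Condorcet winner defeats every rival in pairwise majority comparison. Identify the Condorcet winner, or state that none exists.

Ember

Pairwise majorities:
Ember–Juniper: Ember 9–2.
Ember vs Kiln: Ember, 7–4.
Ember vs Cedar: Ember wins 6–5.
Ember vs Grove: Ember, 10–1.
Juniper–Kiln: Kiln 7–4.
Juniper–Cedar: Cedar 8–3.
Juniper vs Grove: Juniper wins 7–4.
Kiln vs Cedar: Kiln wins 9–2.
Kiln–Grove: Kiln 7–4.
Cedar–Grove: Grove 6–5.
Ember beats each of Juniper, Kiln, Cedar, Grove — Ember is the Condorcet winner.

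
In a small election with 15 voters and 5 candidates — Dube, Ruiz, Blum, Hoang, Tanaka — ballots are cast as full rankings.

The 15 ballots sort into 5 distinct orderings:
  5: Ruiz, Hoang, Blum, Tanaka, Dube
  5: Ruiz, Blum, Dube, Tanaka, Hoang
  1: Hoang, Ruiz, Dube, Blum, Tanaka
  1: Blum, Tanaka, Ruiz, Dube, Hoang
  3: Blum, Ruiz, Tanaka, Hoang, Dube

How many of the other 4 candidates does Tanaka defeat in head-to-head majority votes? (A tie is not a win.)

Tanaka against each rival (15 voters):
Tanaka vs Dube: Tanaka preferred on 5+1+3 = 9 ballots; Tanaka wins 9–6.
Tanaka vs Ruiz: Ruiz, 14–1.
Tanaka vs Blum: Blum wins 15–0.
Tanaka vs Hoang: Tanaka is ranked higher on 5+1+3 = 9 ballots, Hoang on 6. Tanaka wins 9–6.
Tanaka beats Dube, Hoang; loses to Ruiz, Blum — 2 pairwise wins.

2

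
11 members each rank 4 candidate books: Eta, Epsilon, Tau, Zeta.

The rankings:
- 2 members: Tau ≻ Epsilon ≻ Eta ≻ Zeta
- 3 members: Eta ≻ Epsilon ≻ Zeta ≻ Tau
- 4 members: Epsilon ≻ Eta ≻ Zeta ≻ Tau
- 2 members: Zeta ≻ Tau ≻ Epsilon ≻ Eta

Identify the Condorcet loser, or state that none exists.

Tau

Head-to-head results (11 members):
Eta vs Epsilon: Epsilon wins 8–3.
Eta vs Tau: Eta is ranked higher on 3+4 = 7 ballots, Tau on 4. Eta wins 7–4.
Eta vs Zeta: 9 to 2, Eta.
Epsilon vs Tau: Epsilon, 7–4.
Epsilon vs Zeta: Epsilon wins 9–2.
Tau vs Zeta: 2 to 9, Zeta.
Tau is beaten in every head-to-head and is the Condorcet loser.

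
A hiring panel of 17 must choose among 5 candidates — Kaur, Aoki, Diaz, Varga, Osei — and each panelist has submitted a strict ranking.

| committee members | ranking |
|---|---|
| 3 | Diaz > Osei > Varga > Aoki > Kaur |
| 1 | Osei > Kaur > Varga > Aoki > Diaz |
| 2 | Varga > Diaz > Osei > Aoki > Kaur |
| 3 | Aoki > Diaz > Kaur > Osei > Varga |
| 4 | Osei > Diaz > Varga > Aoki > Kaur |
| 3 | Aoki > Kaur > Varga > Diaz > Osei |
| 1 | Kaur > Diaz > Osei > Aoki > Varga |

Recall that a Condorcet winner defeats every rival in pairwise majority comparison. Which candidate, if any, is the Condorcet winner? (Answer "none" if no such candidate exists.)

Diaz

Head-to-head results (17 committee members):
Kaur–Aoki: Aoki 15–2.
Kaur vs Diaz: Diaz wins 12–5.
Kaur–Varga: Varga 9–8.
Kaur vs Osei: Osei, 10–7.
Aoki–Diaz: Diaz 10–7.
Aoki vs Varga: Varga, 10–7.
Aoki vs Osei: Osei wins 11–6.
Diaz–Varga: Diaz 11–6.
Diaz vs Osei: Diaz wins 12–5.
Varga–Osei: Osei 12–5.
Diaz beats each of Kaur, Aoki, Varga, Osei — Diaz is the Condorcet winner.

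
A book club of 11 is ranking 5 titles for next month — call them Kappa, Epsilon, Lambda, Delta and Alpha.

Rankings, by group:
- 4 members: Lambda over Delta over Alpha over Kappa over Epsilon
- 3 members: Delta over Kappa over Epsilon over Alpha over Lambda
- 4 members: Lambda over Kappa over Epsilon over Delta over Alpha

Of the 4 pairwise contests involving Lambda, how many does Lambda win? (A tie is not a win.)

Lambda against each rival (11 members):
Lambda–Kappa: Lambda 8–3.
Lambda vs Epsilon: Lambda is ranked higher on 4+4 = 8 ballots, Epsilon on 3. Lambda wins 8–3.
Lambda vs Delta: Lambda, 8–3.
Lambda–Alpha: Lambda 8–3.
Lambda beats Kappa, Epsilon, Delta, Alpha — 4 pairwise wins.

4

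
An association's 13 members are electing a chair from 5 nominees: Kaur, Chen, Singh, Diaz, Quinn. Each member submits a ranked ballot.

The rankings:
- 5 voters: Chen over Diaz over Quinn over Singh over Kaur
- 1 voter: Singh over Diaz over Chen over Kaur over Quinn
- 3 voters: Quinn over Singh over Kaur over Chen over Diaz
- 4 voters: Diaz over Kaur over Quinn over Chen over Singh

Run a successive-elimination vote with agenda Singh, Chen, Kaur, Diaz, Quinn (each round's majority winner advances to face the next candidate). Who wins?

Diaz

Round 1: Singh vs Chen — 4–9, Chen advances.
Round 2: Chen vs Kaur — 6–7, Kaur advances.
Round 3: Kaur vs Diaz — 3–10, Diaz advances.
Round 4: Diaz vs Quinn — 10–3, Diaz advances.
The agenda winner is Diaz.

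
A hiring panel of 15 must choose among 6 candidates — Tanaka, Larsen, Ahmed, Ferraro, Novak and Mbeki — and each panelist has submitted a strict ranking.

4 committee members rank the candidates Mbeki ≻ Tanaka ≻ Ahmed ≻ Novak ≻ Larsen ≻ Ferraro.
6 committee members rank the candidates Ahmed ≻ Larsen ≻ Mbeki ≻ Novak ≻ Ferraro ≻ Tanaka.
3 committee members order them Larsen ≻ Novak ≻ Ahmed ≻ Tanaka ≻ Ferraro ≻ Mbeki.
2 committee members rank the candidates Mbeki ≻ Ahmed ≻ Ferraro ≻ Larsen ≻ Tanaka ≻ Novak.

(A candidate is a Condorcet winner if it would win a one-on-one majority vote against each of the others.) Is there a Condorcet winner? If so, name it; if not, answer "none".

Pairwise majorities:
Tanaka vs Larsen: Larsen wins 11–4.
Tanaka vs Ahmed: Ahmed wins 11–4.
Tanaka vs Ferraro: Ferraro wins 8–7.
Tanaka vs Novak: Novak, 9–6.
Tanaka vs Mbeki: Mbeki wins 12–3.
Larsen vs Ahmed: Ahmed, 12–3.
Larsen–Ferraro: Larsen 13–2.
Larsen vs Novak: Larsen, 11–4.
Larsen vs Mbeki: Larsen, 9–6.
Ahmed–Ferraro: Ahmed 15–0.
Ahmed–Novak: Ahmed 12–3.
Ahmed vs Mbeki: Ahmed, 9–6.
Ferraro vs Novak: Novak wins 13–2.
Ferraro vs Mbeki: Mbeki wins 12–3.
Novak vs Mbeki: Mbeki, 12–3.
Ahmed beats each of Tanaka, Larsen, Ferraro, Novak, Mbeki — Ahmed is the Condorcet winner.

Ahmed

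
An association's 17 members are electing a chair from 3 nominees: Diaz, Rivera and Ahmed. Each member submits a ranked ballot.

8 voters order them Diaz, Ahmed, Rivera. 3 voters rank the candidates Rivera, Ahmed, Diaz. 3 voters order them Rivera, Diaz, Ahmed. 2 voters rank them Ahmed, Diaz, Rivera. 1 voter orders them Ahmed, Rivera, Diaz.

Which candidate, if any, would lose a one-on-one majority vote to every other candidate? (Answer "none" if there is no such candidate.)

Rivera

Pairwise majorities:
Diaz vs Rivera: Diaz is ranked higher on 8+2 = 10 ballots, Rivera on 7. Diaz wins 10–7.
Diaz vs Ahmed: Diaz wins 11–6.
Rivera–Ahmed: Ahmed 11–6.
Rivera loses to every other candidate — it is the Condorcet loser.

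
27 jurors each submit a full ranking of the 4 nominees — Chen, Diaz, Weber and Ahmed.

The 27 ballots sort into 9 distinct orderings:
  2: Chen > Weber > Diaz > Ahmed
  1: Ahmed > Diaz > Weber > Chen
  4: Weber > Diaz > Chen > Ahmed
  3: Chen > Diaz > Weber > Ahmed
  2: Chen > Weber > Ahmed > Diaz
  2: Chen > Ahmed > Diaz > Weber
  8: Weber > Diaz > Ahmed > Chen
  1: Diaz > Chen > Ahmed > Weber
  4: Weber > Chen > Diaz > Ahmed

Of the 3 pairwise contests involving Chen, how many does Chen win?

1

Chen against each rival (27 jurors):
Chen vs Diaz: 13 to 14, Diaz.
Chen vs Weber: 10 to 17, Weber.
Chen vs Ahmed: Chen, 18–9.
Chen beats Ahmed; loses to Diaz, Weber — 1 pairwise win.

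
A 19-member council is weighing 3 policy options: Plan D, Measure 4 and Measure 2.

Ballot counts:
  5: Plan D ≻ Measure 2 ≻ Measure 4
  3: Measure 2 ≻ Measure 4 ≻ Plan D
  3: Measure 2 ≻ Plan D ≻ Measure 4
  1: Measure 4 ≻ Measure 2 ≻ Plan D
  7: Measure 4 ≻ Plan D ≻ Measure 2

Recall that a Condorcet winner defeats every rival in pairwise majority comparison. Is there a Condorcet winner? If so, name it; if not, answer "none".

Head-to-head results (19 council members):
Plan D vs Measure 4: 5+3 = 8 for Plan D, 11 for Measure 4 — Measure 4 by 11–8.
Plan D vs Measure 2: 12 to 7, Plan D.
Measure 4 vs Measure 2: 8 to 11, Measure 2.
No option is unbeaten: Plan D loses to Measure 4; Measure 4 loses to Measure 2; Measure 2 loses to Plan D. In particular Plan D > Measure 2 > Measure 4 > Plan D is a majority cycle — no Condorcet winner exists.

none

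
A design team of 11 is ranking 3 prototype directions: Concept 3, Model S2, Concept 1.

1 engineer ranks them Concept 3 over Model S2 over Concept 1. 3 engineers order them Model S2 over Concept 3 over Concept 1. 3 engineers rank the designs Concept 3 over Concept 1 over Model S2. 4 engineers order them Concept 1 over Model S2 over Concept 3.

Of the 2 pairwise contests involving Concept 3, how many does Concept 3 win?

Concept 3 against each rival (11 engineers):
Concept 3 vs Model S2: 4 to 7, Model S2.
Concept 3 vs Concept 1: Concept 3 wins 7–4.
Concept 3 beats Concept 1; loses to Model S2 — 1 pairwise win.

1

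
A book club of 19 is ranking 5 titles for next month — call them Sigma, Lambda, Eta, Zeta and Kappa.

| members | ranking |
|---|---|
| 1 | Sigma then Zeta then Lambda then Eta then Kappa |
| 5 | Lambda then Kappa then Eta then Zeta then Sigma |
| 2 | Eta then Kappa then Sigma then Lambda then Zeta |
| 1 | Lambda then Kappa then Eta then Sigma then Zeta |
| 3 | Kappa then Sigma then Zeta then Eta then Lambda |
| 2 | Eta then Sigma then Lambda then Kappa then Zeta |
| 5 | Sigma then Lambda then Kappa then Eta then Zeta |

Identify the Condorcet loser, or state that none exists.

Pairwise majorities:
Sigma vs Lambda: Sigma, 13–6.
Sigma vs Eta: Eta, 10–9.
Sigma vs Zeta: Sigma wins 14–5.
Sigma vs Kappa: 1+2+5 = 8 for Sigma, 11 for Kappa — Kappa by 11–8.
Lambda vs Eta: 1+5+1+5 = 12 for Lambda, 7 for Eta — Lambda by 12–7.
Lambda vs Zeta: 5+2+1+2+5 = 15 for Lambda, 4 for Zeta — Lambda by 15–4.
Lambda–Kappa: Lambda 14–5.
Eta vs Zeta: Eta is ranked higher on 5+2+1+2+5 = 15 ballots, Zeta on 4. Eta wins 15–4.
Eta vs Kappa: Eta is ranked higher on 1+2+2 = 5 ballots, Kappa on 14. Kappa wins 14–5.
Zeta vs Kappa: 1 to 18, Kappa.
Zeta is beaten in every head-to-head and is the Condorcet loser.

Zeta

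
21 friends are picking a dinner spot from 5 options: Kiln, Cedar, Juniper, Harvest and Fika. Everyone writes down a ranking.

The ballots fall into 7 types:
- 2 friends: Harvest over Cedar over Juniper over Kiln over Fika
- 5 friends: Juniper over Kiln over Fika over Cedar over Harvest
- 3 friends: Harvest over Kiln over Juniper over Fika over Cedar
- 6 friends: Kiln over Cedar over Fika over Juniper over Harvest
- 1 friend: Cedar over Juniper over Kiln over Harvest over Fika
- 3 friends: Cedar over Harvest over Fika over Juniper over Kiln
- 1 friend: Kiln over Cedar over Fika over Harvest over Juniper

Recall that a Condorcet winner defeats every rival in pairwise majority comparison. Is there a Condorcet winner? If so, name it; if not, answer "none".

Check each pair by majority over 21 ballots:
Kiln vs Cedar: Kiln preferred on 5+3+6+1 = 15 ballots; Kiln wins 15–6.
Kiln–Juniper: Juniper 11–10.
Kiln vs Harvest: Kiln wins 13–8.
Kiln–Fika: Kiln 18–3.
Cedar vs Juniper: Cedar is ranked higher on 2+6+1+3+1 = 13 ballots, Juniper on 8. Cedar wins 13–8.
Cedar vs Harvest: 16 to 5, Cedar.
Cedar vs Fika: Cedar, 13–8.
Juniper–Harvest: Juniper 12–9.
Juniper–Fika: Juniper 11–10.
Harvest vs Fika: 9 to 12, Fika.
No restaurant is unbeaten: Kiln loses to Juniper; Cedar loses to Kiln; Juniper loses to Cedar; Harvest loses to Kiln; Fika loses to Kiln. In particular Kiln beats Cedar beats Juniper beats Kiln is a majority cycle — no Condorcet winner exists.

none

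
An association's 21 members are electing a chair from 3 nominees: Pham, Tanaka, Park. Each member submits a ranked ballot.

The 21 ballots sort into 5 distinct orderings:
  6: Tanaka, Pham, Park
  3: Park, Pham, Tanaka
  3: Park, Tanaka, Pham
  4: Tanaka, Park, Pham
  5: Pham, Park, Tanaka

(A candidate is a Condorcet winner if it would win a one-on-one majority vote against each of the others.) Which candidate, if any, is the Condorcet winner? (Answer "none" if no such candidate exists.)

Pairwise majorities:
Pham–Tanaka: Tanaka 13–8.
Pham vs Park: Pham wins 11–10.
Tanaka–Park: Park 11–10.
Each candidate drops at least one matchup (Pham loses to Tanaka; Tanaka loses to Park; Park loses to Pham); the cycle Pham → Park → Tanaka → Pham rules out a Condorcet winner.

none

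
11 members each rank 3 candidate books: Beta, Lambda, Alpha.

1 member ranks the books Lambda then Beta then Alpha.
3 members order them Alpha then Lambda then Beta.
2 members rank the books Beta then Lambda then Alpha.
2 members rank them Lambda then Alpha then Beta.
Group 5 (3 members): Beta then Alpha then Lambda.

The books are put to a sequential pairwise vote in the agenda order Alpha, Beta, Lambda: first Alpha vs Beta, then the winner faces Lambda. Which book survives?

Round 1: Alpha vs Beta — 5–6, Beta advances.
Round 2: Beta vs Lambda — 5–6, Lambda advances.
The agenda winner is Lambda.

Lambda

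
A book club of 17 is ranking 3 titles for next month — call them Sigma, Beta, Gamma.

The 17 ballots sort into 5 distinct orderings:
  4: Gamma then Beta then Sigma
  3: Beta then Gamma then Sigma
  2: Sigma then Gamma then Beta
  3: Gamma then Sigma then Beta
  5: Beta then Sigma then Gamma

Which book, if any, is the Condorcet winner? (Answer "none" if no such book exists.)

Check each pair by majority over 17 ballots:
Sigma vs Beta: 2+3 = 5 for Sigma, 12 for Beta — Beta by 12–5.
Sigma vs Gamma: Sigma preferred on 2+5 = 7 ballots; Gamma wins 10–7.
Beta vs Gamma: Beta is ranked higher on 3+5 = 8 ballots, Gamma on 9. Gamma wins 9–8.
Gamma beats each of Sigma, Beta — Gamma is the Condorcet winner.

Gamma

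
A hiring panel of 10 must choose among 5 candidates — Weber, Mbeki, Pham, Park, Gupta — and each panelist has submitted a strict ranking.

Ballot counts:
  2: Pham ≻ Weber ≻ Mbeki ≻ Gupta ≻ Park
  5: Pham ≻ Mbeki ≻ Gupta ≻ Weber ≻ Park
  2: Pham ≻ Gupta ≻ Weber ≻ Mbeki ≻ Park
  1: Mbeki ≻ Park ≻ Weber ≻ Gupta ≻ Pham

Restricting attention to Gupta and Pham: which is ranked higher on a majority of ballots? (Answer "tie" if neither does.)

Ballots ranking Gupta above Pham: 1.
Ballots ranking Pham above Gupta: 10 − 1 = 9.
Pham wins the head-to-head 9–1.

Pham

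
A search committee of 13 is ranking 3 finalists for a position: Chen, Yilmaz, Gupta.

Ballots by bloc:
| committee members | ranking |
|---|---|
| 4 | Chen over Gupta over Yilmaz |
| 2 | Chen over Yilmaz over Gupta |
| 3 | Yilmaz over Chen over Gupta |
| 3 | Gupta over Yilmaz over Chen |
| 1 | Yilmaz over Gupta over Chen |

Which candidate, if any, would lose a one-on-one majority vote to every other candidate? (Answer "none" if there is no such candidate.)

none

Head-to-head results (13 committee members):
Chen vs Yilmaz: Yilmaz wins 7–6.
Chen–Gupta: Chen 9–4.
Yilmaz vs Gupta: 6 to 7, Gupta.
No candidate is winless: Chen beats Gupta; Yilmaz beats Chen; Gupta beats Yilmaz. There is no Condorcet loser.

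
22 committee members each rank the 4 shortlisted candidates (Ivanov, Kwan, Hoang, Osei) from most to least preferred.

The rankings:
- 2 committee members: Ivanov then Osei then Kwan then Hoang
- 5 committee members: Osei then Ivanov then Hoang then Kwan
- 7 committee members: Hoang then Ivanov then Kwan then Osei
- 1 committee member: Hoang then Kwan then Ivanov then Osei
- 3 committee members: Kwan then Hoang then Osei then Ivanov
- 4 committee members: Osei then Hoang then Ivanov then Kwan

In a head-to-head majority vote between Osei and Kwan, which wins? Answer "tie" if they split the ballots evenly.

Ballots ranking Osei above Kwan: 2 + 5 + 4 = 11.
Ballots ranking Kwan above Osei: 22 − 11 = 11.
11–11: the pair ties.

tie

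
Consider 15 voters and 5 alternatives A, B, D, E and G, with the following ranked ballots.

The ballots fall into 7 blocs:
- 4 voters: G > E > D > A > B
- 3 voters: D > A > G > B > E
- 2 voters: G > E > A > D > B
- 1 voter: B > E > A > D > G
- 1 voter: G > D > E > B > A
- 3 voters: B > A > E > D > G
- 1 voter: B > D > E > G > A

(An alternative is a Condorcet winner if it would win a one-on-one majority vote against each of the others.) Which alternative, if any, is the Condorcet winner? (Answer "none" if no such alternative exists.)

none

Pairwise majorities:
A vs B: A preferred on 4+3+2 = 9 ballots; A wins 9–6.
A vs D: A preferred on 2+1+3 = 6 ballots; D wins 9–6.
A vs E: 3+3 = 6 for A, 9 for E — E by 9–6.
A vs G: A preferred on 3+1+3 = 7 ballots; G wins 8–7.
B vs D: 5 to 10, D.
B vs E: B preferred on 3+1+3+1 = 8 ballots; B wins 8–7.
B vs G: B is ranked higher on 1+3+1 = 5 ballots, G on 10. G wins 10–5.
D vs E: D preferred on 3+1+1 = 5 ballots; E wins 10–5.
D vs G: D is ranked higher on 3+1+3+1 = 8 ballots, G on 7. D wins 8–7.
E vs G: E is ranked higher on 1+3+1 = 5 ballots, G on 10. G wins 10–5.
Every alternative loses at least once (A loses to D; B loses to A; D loses to E; E loses to B; G loses to D). The majority relation contains the cycle A beats B beats E beats A, so there is no Condorcet winner.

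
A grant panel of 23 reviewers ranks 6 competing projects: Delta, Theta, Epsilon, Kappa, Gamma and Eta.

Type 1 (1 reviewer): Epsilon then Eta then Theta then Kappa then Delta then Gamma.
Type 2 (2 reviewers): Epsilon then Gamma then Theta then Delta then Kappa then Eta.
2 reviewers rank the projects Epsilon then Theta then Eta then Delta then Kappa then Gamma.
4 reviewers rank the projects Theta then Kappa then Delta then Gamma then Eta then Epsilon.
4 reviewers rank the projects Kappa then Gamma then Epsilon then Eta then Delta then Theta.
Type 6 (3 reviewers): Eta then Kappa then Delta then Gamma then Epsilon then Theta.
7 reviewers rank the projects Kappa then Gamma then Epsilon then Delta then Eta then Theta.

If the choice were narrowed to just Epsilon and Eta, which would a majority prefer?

Epsilon

Ballots ranking Epsilon above Eta: 1 + 2 + 2 + 4 + 7 = 16.
Ballots ranking Eta above Epsilon: 23 − 16 = 7.
Epsilon wins the head-to-head 16–7.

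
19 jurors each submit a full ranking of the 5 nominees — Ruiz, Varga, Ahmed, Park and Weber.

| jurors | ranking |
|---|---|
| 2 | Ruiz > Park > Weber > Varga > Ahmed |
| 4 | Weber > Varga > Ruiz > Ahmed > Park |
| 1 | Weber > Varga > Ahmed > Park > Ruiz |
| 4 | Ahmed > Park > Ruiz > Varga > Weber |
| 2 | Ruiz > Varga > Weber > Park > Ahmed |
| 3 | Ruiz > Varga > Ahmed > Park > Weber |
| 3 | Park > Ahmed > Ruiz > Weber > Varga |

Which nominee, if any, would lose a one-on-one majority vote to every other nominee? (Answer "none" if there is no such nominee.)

none

Head-to-head results (19 jurors):
Ruiz vs Varga: 14 to 5, Ruiz.
Ruiz vs Ahmed: 2+4+2+3 = 11 for Ruiz, 8 for Ahmed — Ruiz by 11–8.
Ruiz vs Park: 2+4+2+3 = 11 for Ruiz, 8 for Park — Ruiz by 11–8.
Ruiz vs Weber: Ruiz, 14–5.
Varga vs Ahmed: Varga, 12–7.
Varga vs Park: 4+1+2+3 = 10 for Varga, 9 for Park — Varga by 10–9.
Varga vs Weber: Weber wins 10–9.
Ahmed vs Park: 4+1+4+3 = 12 for Ahmed, 7 for Park — Ahmed by 12–7.
Ahmed vs Weber: Ahmed, 10–9.
Park vs Weber: Park is ranked higher on 2+4+3+3 = 12 ballots, Weber on 7. Park wins 12–7.
Each nominee has at least one pairwise win (Ruiz beats Varga; Varga beats Ahmed; Ahmed beats Park; Park beats Weber; Weber beats Varga) — no Condorcet loser.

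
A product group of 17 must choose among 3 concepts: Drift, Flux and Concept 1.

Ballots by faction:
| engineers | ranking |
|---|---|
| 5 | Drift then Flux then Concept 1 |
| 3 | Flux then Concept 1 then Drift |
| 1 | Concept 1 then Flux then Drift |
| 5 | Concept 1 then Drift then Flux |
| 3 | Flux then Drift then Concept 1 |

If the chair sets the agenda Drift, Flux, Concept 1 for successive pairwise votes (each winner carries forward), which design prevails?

Concept 1

Round 1: Drift vs Flux — 10–7, Drift advances.
Round 2: Drift vs Concept 1 — 8–9, Concept 1 advances.
Concept 1 survives the agenda.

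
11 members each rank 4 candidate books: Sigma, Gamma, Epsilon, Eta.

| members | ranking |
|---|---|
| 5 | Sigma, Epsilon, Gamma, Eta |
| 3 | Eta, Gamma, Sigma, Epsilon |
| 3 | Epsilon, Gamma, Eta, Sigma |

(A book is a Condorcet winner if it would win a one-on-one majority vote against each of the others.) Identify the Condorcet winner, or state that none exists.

none

Head-to-head results (11 members):
Sigma vs Gamma: Sigma preferred on 5 ballots; Gamma wins 6–5.
Sigma vs Epsilon: 5+3 = 8 for Sigma, 3 for Epsilon — Sigma by 8–3.
Sigma vs Eta: Sigma is ranked higher on 5 ballots, Eta on 6. Eta wins 6–5.
Gamma vs Epsilon: Gamma preferred on 3 ballots; Epsilon wins 8–3.
Gamma vs Eta: 5+3 = 8 for Gamma, 3 for Eta — Gamma by 8–3.
Epsilon vs Eta: Epsilon preferred on 5+3 = 8 ballots; Epsilon wins 8–3.
Every book loses at least once (Sigma loses to Gamma; Gamma loses to Epsilon; Epsilon loses to Sigma; Eta loses to Gamma). The majority relation contains the cycle Sigma → Epsilon → Gamma → Sigma, so there is no Condorcet winner.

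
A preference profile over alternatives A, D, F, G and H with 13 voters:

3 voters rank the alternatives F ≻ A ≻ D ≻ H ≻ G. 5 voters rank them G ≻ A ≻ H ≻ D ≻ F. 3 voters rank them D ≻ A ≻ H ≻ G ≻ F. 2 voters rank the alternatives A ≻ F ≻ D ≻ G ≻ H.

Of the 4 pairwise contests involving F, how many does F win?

0

F against each rival (13 voters):
F vs A: 3 to 10, A.
F vs D: D wins 8–5.
F vs G: F is ranked higher on 3+2 = 5 ballots, G on 8. G wins 8–5.
F vs H: H wins 8–5.
F beats no one; loses to A, D, G, H — 0 pairwise wins.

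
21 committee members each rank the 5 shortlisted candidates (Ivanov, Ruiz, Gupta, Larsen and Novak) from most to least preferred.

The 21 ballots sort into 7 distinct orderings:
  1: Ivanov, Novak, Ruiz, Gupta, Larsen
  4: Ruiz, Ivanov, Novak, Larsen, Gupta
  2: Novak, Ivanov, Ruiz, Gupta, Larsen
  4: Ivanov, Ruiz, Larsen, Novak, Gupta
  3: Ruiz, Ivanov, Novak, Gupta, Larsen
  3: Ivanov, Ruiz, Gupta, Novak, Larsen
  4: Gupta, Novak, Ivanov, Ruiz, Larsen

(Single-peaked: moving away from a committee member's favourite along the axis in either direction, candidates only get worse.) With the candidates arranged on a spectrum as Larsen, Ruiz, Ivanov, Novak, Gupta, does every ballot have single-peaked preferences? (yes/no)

no

Axis positions: Larsen=1, Ruiz=2, Ivanov=3, Novak=4, Gupta=5.
Type 1 (peak Ivanov at position 3): ranking walks positions 3-4-2-5-1, expanding outward from the peak — single-peaked.
Type 2 (peak Ruiz at position 2): ranking walks positions 2-3-4-1-5, expanding outward from the peak — single-peaked.
Type 3 (peak Novak at position 4): ranking walks positions 4-3-2-5-1, expanding outward from the peak — single-peaked.
Type 4 (peak Ivanov at position 3): ranking walks positions 3-2-1-4-5, expanding outward from the peak — single-peaked.
Type 5 (peak Ruiz at position 2): ranking walks positions 2-3-4-5-1, expanding outward from the peak — single-peaked.
Type 6: ranking walks positions 3-2-5-4-1; Gupta is ranked above Novak even though Novak lies between Gupta and the peak Ivanov on the axis — preferences dip and rise again. Not single-peaked.
Type 7 (peak Gupta at position 5): ranking walks positions 5-4-3-2-1, expanding outward from the peak — single-peaked.
Type 6 violates single-peakedness, so the profile is not single-peaked on this axis.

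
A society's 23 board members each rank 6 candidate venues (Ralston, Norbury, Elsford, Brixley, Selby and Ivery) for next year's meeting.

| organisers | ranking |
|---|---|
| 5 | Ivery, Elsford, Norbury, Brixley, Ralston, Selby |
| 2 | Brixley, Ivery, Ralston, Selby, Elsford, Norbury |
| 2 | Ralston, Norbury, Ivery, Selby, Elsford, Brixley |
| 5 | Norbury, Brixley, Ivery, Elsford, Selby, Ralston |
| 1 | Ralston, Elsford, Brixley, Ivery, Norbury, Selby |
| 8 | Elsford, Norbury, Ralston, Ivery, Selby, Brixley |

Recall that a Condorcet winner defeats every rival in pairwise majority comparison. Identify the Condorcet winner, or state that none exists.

Check each pair by majority over 23 ballots:
Ralston–Norbury: Norbury 18–5.
Ralston–Elsford: Elsford 18–5.
Ralston vs Brixley: Brixley wins 12–11.
Ralston vs Selby: Ralston, 18–5.
Ralston–Ivery: Ivery 12–11.
Norbury–Elsford: Elsford 16–7.
Norbury vs Brixley: Norbury wins 20–3.
Norbury vs Selby: Norbury wins 21–2.
Norbury vs Ivery: Norbury wins 15–8.
Elsford vs Brixley: Elsford, 16–7.
Elsford vs Selby: Elsford, 19–4.
Elsford vs Ivery: Ivery, 14–9.
Brixley vs Selby: Brixley wins 13–10.
Brixley–Ivery: Ivery 15–8.
Selby vs Ivery: Ivery wins 23–0.
No city is unbeaten: Ralston loses to Norbury; Norbury loses to Elsford; Elsford loses to Ivery; Brixley loses to Norbury; Selby loses to Ralston; Ivery loses to Norbury. In particular Norbury beats Ivery beats Elsford beats Norbury is a majority cycle — no Condorcet winner exists.

none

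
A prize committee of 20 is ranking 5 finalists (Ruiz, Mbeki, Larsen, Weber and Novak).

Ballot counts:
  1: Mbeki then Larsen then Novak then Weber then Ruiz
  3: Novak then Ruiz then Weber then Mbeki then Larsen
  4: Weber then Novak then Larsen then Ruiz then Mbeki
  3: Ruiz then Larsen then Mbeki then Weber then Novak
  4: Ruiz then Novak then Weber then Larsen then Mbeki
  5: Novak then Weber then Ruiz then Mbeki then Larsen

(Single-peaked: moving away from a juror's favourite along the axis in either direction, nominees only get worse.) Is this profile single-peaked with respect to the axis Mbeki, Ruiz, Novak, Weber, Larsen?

no

Axis positions: Mbeki=1, Ruiz=2, Novak=3, Weber=4, Larsen=5.
Faction 1: ranking walks positions 1-5-3-4-2; Larsen is ranked above Ruiz even though Ruiz lies between Larsen and the peak Mbeki on the axis — preferences dip and rise again. Not single-peaked.
Faction 2 (peak Novak at position 3): ranking walks positions 3-2-4-1-5, expanding outward from the peak — single-peaked.
Faction 3 (peak Weber at position 4): ranking walks positions 4-3-5-2-1, expanding outward from the peak — single-peaked.
Faction 4: ranking walks positions 2-5-1-4-3; Larsen is ranked above Novak even though Novak lies between Larsen and the peak Ruiz on the axis — preferences dip and rise again. Not single-peaked.
Faction 5 (peak Ruiz at position 2): ranking walks positions 2-3-4-5-1, expanding outward from the peak — single-peaked.
Faction 6 (peak Novak at position 3): ranking walks positions 3-4-2-1-5, expanding outward from the peak — single-peaked.
Faction 1 violates single-peakedness, so the profile is not single-peaked on this axis.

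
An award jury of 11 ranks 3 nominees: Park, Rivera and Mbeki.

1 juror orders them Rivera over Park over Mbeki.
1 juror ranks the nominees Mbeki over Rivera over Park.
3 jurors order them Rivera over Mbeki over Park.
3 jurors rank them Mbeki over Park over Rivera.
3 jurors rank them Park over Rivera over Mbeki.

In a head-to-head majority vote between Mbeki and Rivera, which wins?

Ballots ranking Mbeki above Rivera: 1 + 3 = 4.
Ballots ranking Rivera above Mbeki: 11 − 4 = 7.
Rivera wins the head-to-head 7–4.

Rivera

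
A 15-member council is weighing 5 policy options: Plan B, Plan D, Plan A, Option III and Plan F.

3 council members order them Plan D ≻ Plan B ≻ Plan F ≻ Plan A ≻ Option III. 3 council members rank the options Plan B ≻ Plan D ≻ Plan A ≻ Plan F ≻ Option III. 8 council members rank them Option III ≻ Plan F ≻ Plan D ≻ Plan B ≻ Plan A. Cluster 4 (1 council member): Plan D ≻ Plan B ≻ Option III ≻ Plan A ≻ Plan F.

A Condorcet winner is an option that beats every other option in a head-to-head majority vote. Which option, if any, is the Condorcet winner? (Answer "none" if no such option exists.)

Option III

Check each pair by majority over 15 ballots:
Plan B vs Plan D: Plan B preferred on 3 ballots; Plan D wins 12–3.
Plan B vs Plan A: 15 to 0, Plan B.
Plan B vs Option III: Plan B preferred on 3+3+1 = 7 ballots; Option III wins 8–7.
Plan B vs Plan F: Plan B is ranked higher on 3+3+1 = 7 ballots, Plan F on 8. Plan F wins 8–7.
Plan D vs Plan A: 3+3+8+1 = 15 for Plan D, 0 for Plan A — Plan D by 15–0.
Plan D vs Option III: Plan D preferred on 3+3+1 = 7 ballots; Option III wins 8–7.
Plan D vs Plan F: 7 to 8, Plan F.
Plan A vs Option III: 3+3 = 6 for Plan A, 9 for Option III — Option III by 9–6.
Plan A vs Plan F: 3+1 = 4 for Plan A, 11 for Plan F — Plan F by 11–4.
Option III vs Plan F: Option III is ranked higher on 8+1 = 9 ballots, Plan F on 6. Option III wins 9–6.
Only Option III has no losses; Option III is the Condorcet winner.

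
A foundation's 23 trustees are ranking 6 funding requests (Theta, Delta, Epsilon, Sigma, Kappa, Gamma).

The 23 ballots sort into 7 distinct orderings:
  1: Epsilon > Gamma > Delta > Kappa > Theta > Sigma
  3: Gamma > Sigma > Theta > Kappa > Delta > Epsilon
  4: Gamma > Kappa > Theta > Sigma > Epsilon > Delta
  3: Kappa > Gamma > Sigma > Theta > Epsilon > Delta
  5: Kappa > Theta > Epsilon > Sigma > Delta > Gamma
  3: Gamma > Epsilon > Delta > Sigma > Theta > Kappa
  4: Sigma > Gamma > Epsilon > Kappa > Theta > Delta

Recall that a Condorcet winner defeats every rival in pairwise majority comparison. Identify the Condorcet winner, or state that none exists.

Gamma

Pairwise majorities:
Theta vs Delta: 3+4+3+5+4 = 19 for Theta, 4 for Delta — Theta by 19–4.
Theta vs Epsilon: Theta preferred on 3+4+3+5 = 15 ballots; Theta wins 15–8.
Theta vs Sigma: 1+4+5 = 10 for Theta, 13 for Sigma — Sigma by 13–10.
Theta vs Kappa: Theta is ranked higher on 3+3 = 6 ballots, Kappa on 17. Kappa wins 17–6.
Theta vs Gamma: 5 for Theta, 18 for Gamma — Gamma by 18–5.
Delta vs Epsilon: Delta is ranked higher on 3 ballots, Epsilon on 20. Epsilon wins 20–3.
Delta vs Sigma: 4 to 19, Sigma.
Delta vs Kappa: 1+3 = 4 for Delta, 19 for Kappa — Kappa by 19–4.
Delta vs Gamma: 5 to 18, Gamma.
Epsilon vs Sigma: 9 to 14, Sigma.
Epsilon vs Kappa: 1+3+4 = 8 for Epsilon, 15 for Kappa — Kappa by 15–8.
Epsilon vs Gamma: 6 to 17, Gamma.
Sigma vs Kappa: 10 to 13, Kappa.
Sigma vs Gamma: 9 to 14, Gamma.
Kappa vs Gamma: Kappa is ranked higher on 3+5 = 8 ballots, Gamma on 15. Gamma wins 15–8.
Gamma beats each of Theta, Delta, Epsilon, Sigma, Kappa — Gamma is the Condorcet winner.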